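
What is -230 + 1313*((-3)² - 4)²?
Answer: 32595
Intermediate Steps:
-230 + 1313*((-3)² - 4)² = -230 + 1313*(9 - 4)² = -230 + 1313*5² = -230 + 1313*25 = -230 + 32825 = 32595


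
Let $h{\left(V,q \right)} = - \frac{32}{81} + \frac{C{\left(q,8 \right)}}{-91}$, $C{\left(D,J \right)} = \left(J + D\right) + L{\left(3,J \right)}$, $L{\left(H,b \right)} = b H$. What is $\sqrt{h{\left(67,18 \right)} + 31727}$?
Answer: $\frac{\sqrt{21280600705}}{819} \approx 178.12$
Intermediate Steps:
$L{\left(H,b \right)} = H b$
$C{\left(D,J \right)} = D + 4 J$ ($C{\left(D,J \right)} = \left(J + D\right) + 3 J = \left(D + J\right) + 3 J = D + 4 J$)
$h{\left(V,q \right)} = - \frac{5504}{7371} - \frac{q}{91}$ ($h{\left(V,q \right)} = - \frac{32}{81} + \frac{q + 4 \cdot 8}{-91} = \left(-32\right) \frac{1}{81} + \left(q + 32\right) \left(- \frac{1}{91}\right) = - \frac{32}{81} + \left(32 + q\right) \left(- \frac{1}{91}\right) = - \frac{32}{81} - \left(\frac{32}{91} + \frac{q}{91}\right) = - \frac{5504}{7371} - \frac{q}{91}$)
$\sqrt{h{\left(67,18 \right)} + 31727} = \sqrt{\left(- \frac{5504}{7371} - \frac{18}{91}\right) + 31727} = \sqrt{- \frac{6962}{7371} + 31727} = \sqrt{\frac{233852755}{7371}} = \frac{\sqrt{21280600705}}{819}$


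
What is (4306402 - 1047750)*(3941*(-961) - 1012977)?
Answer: -15642435505256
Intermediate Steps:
(4306402 - 1047750)*(3941*(-961) - 1012977) = 3258652*(-3787301 - 1012977) = 3258652*(-4800278) = -15642435505256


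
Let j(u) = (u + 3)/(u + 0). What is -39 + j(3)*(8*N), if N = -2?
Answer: -71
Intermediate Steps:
j(u) = (3 + u)/u
-39 + j(3)*(8*N) = -39 + ((3 + 3)/3)*(8*(-2)) = -39 + ((1/3)*6)*(-16) = -39 + 2*(-16) = -39 - 32 = -71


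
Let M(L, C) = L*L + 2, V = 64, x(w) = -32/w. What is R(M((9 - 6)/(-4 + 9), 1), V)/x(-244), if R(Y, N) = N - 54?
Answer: 305/4 ≈ 76.250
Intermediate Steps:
M(L, C) = 2 + L² (M(L, C) = L² + 2 = 2 + L²)
R(Y, N) = -54 + N
R(M((9 - 6)/(-4 + 9), 1), V)/x(-244) = (-54 + 64)/((-32/(-244))) = 10/((-32*(-1/244))) = 10/(8/61) = 10*(61/8) = 305/4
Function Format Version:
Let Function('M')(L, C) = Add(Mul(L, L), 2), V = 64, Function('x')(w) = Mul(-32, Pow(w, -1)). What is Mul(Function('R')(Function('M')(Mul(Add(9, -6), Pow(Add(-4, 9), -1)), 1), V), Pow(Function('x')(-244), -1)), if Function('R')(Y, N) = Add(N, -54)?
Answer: Rational(305, 4) ≈ 76.250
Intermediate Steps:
Function('M')(L, C) = Add(2, Pow(L, 2)) (Function('M')(L, C) = Add(Pow(L, 2), 2) = Add(2, Pow(L, 2)))
Function('R')(Y, N) = Add(-54, N)
Mul(Function('R')(Function('M')(Mul(Add(9, -6), Pow(Add(-4, 9), -1)), 1), V), Pow(Function('x')(-244), -1)) = Mul(Add(-54, 64), Pow(Mul(-32, Pow(-244, -1)), -1)) = Mul(10, Pow(Mul(-32, Rational(-1, 244)), -1)) = Mul(10, Pow(Rational(8, 61), -1)) = Mul(10, Rational(61, 8)) = Rational(305, 4)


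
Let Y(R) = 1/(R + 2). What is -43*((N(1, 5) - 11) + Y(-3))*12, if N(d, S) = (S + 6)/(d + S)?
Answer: 5246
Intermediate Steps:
N(d, S) = (6 + S)/(S + d)
Y(R) = 1/(2 + R)
-43*((N(1, 5) - 11) + Y(-3))*12 = -43*(((6 + 5)/(5 + 1) - 11) + 1/(2 - 3))*12 = -43*((11/6 - 11) + 1/(-1))*12 = -43*(((1/6)*11 - 11) - 1)*12 = -43*((11/6 - 11) - 1)*12 = -43*(-55/6 - 1)*12 = -43*(-61/6)*12 = (2623/6)*12 = 5246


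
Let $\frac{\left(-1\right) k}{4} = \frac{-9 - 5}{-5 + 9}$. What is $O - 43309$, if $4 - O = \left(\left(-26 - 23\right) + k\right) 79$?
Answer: $-40540$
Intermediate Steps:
$k = 14$ ($k = - 4 \frac{-9 - 5}{-5 + 9} = - 4 \left(- \frac{14}{4}\right) = - 4 \left(\left(-14\right) \frac{1}{4}\right) = \left(-4\right) \left(- \frac{7}{2}\right) = 14$)
$O = 2769$ ($O = 4 - \left(\left(-26 - 23\right) + 14\right) 79 = 4 - \left(-49 + 14\right) 79 = 4 - \left(-35\right) 79 = 4 - -2765 = 4 + 2765 = 2769$)
$O - 43309 = 2769 - 43309 = -40540$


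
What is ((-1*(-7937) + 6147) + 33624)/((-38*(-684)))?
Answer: 11927/6498 ≈ 1.8355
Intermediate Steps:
((-1*(-7937) + 6147) + 33624)/((-38*(-684))) = ((7937 + 6147) + 33624)/25992 = (14084 + 33624)*(1/25992) = 47708*(1/25992) = 11927/6498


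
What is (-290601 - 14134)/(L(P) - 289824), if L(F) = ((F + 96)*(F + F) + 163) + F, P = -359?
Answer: 304735/101186 ≈ 3.0116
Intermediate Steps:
L(F) = 163 + F + 2*F*(96 + F) (L(F) = ((96 + F)*(2*F) + 163) + F = (2*F*(96 + F) + 163) + F = (163 + 2*F*(96 + F)) + F = 163 + F + 2*F*(96 + F))
(-290601 - 14134)/(L(P) - 289824) = (-290601 - 14134)/((163 + 2*(-359)**2 + 193*(-359)) - 289824) = -304735/((163 + 2*128881 - 69287) - 289824) = -304735/((163 + 257762 - 69287) - 289824) = -304735/(188638 - 289824) = -304735/(-101186) = -304735*(-1/101186) = 304735/101186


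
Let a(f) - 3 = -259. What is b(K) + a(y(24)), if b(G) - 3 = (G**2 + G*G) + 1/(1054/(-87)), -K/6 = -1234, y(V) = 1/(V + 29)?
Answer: 115558640579/1054 ≈ 1.0964e+8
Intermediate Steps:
y(V) = 1/(29 + V)
a(f) = -256 (a(f) = 3 - 259 = -256)
K = 7404 (K = -6*(-1234) = 7404)
b(G) = 3075/1054 + 2*G**2 (b(G) = 3 + ((G**2 + G*G) + 1/(1054/(-87))) = 3 + ((G**2 + G**2) + 1/(1054*(-1/87))) = 3 + (2*G**2 + 1/(-1054/87)) = 3 + (2*G**2 - 87/1054) = 3 + (-87/1054 + 2*G**2) = 3075/1054 + 2*G**2)
b(K) + a(y(24)) = (3075/1054 + 2*7404**2) - 256 = (3075/1054 + 2*54819216) - 256 = (3075/1054 + 109638432) - 256 = 115558910403/1054 - 256 = 115558640579/1054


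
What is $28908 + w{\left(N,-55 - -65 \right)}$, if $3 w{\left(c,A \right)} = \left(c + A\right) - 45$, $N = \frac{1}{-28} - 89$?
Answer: $\frac{2424799}{84} \approx 28867.0$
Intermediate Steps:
$N = - \frac{2493}{28}$ ($N = - \frac{1}{28} - 89 = - \frac{2493}{28} \approx -89.036$)
$w{\left(c,A \right)} = -15 + \frac{A}{3} + \frac{c}{3}$ ($w{\left(c,A \right)} = \frac{\left(c + A\right) - 45}{3} = \frac{\left(A + c\right) - 45}{3} = \frac{-45 + A + c}{3} = -15 + \frac{A}{3} + \frac{c}{3}$)
$28908 + w{\left(N,-55 - -65 \right)} = 28908 + \left(-15 + \frac{-55 - -65}{3} + \frac{1}{3} \left(- \frac{2493}{28}\right)\right) = 28908 - \left(\frac{1251}{28} - \frac{-55 + 65}{3}\right) = 28908 - \frac{3473}{84} = \frac{2424799}{84}$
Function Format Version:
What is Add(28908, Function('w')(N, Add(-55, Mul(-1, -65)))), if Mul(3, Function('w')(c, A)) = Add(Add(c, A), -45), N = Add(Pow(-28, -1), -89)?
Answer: Rational(2424799, 84) ≈ 28867.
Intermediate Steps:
N = Rational(-2493, 28) (N = Add(Rational(-1, 28), -89) = Rational(-2493, 28) ≈ -89.036)
Function('w')(c, A) = Add(-15, Mul(Rational(1, 3), A), Mul(Rational(1, 3), c)) (Function('w')(c, A) = Mul(Rational(1, 3), Add(Add(c, A), -45)) = Mul(Rational(1, 3), Add(Add(A, c), -45)) = Mul(Rational(1, 3), Add(-45, A, c)) = Add(-15, Mul(Rational(1, 3), A), Mul(Rational(1, 3), c)))
Add(28908, Function('w')(N, Add(-55, Mul(-1, -65)))) = Add(28908, Add(-15, Mul(Rational(1, 3), Add(-55, Mul(-1, -65))), Mul(Rational(1, 3), Rational(-2493, 28)))) = Add(28908, Add(-15, Mul(Rational(1, 3), Add(-55, 65)), Rational(-831, 28))) = Add(28908, Add(-15, Mul(Rational(1, 3), 10), Rational(-831, 28))) = Add(28908, Add(-15, Rational(10, 3), Rational(-831, 28))) = Add(28908, Rational(-3473, 84)) = Rational(2424799, 84)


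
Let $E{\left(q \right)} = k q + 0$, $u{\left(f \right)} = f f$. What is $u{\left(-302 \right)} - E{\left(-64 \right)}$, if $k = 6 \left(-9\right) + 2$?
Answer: $87876$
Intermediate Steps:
$k = -52$ ($k = -54 + 2 = -52$)
$u{\left(f \right)} = f^{2}$
$E{\left(q \right)} = - 52 q$ ($E{\left(q \right)} = - 52 q + 0 = - 52 q$)
$u{\left(-302 \right)} - E{\left(-64 \right)} = \left(-302\right)^{2} - \left(-52\right) \left(-64\right) = 91204 - 3328 = 87876$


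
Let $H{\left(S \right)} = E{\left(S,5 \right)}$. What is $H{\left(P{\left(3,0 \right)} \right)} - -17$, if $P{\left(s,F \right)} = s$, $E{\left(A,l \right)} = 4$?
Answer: $21$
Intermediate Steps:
$H{\left(S \right)} = 4$
$H{\left(P{\left(3,0 \right)} \right)} - -17 = 4 - -17 = 4 + 17 = 21$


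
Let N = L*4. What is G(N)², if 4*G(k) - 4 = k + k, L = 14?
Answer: 841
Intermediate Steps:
N = 56 (N = 14*4 = 56)
G(k) = 1 + k/2 (G(k) = 1 + (k + k)/4 = 1 + (2*k)/4 = 1 + k/2)
G(N)² = (1 + (½)*56)² = (1 + 28)² = 29² = 841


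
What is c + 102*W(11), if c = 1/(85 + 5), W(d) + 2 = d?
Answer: 82621/90 ≈ 918.01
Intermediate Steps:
W(d) = -2 + d
c = 1/90 ≈ 0.011111
c + 102*W(11) = 1/90 + 102*(-2 + 11) = 1/90 + 102*9 = 1/90 + 918 = 82621/90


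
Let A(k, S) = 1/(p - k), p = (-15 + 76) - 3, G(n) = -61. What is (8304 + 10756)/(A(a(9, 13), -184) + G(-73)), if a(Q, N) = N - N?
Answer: -1105480/3537 ≈ -312.55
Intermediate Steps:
a(Q, N) = 0
p = 58 (p = 61 - 3 = 58)
A(k, S) = 1/(58 - k)
(8304 + 10756)/(A(a(9, 13), -184) + G(-73)) = (8304 + 10756)/(-1/(-58 + 0) - 61) = 19060/(-1/(-58) - 61) = 19060/(-1*(-1/58) - 61) = 19060/(1/58 - 61) = 19060/(-3537/58) = 19060*(-58/3537) = -1105480/3537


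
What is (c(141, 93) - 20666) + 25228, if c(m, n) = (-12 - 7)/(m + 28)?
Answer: 770959/169 ≈ 4561.9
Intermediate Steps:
c(m, n) = -19/(28 + m)
(c(141, 93) - 20666) + 25228 = (-19/(28 + 141) - 20666) + 25228 = (-19/169 - 20666) + 25228 = -3492573/169 + 25228 = 770959/169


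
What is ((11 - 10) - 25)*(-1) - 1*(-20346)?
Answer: 20370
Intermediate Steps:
((11 - 10) - 25)*(-1) - 1*(-20346) = (1 - 25)*(-1) + 20346 = -24*(-1) + 20346 = 24 + 20346 = 20370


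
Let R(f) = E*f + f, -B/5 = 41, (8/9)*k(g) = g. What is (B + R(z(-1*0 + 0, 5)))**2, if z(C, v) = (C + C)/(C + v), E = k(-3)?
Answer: 42025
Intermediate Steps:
k(g) = 9*g/8
B = -205 (B = -5*41 = -205)
E = -27/8 (E = (9/8)*(-3) = -27/8 ≈ -3.3750)
z(C, v) = 2*C/(C + v) (z(C, v) = (2*C)/(C + v) = 2*C/(C + v))
R(f) = -19*f/8 (R(f) = -27*f/8 + f = -19*f/8)
(B + R(z(-1*0 + 0, 5)))**2 = (-205 - 19*(-1*0 + 0)/(4*((-1*0 + 0) + 5)))**2 = (-205 - 19*(0 + 0)/(4*((0 + 0) + 5)))**2 = (-205 - 19*0/(4*(0 + 5)))**2 = (-205 - 19*0/(4*5))**2 = (-205 - 19/8*0)**2 = (-205 + 0)**2 = (-205)**2 = 42025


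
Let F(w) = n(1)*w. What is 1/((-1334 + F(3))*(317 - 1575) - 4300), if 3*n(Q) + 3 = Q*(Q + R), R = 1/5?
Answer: 5/8380682 ≈ 5.9661e-7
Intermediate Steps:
R = 1/5 ≈ 0.20000
n(Q) = -1 + Q*(1/5 + Q)/3 (n(Q) = -1 + (Q*(Q + 1/5))/3 = -1 + (Q*(1/5 + Q))/3 = -1 + Q*(1/5 + Q)/3)
F(w) = -3*w/5 (F(w) = (-1 + (1/3)*1**2 + (1/15)*1)*w = (-1 + (1/3)*1 + 1/15)*w = (-1 + 1/3 + 1/15)*w = -3*w/5)
1/((-1334 + F(3))*(317 - 1575) - 4300) = 1/((-1334 - 3/5*3)*(317 - 1575) - 4300) = 1/((-1334 - 9/5)*(-1258) - 4300) = 1/(-6679/5*(-1258) - 4300) = 1/(8402182/5 - 4300) = 1/(8380682/5) = 5/8380682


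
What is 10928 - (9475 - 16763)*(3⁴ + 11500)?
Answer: 84413256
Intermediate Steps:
10928 - (9475 - 16763)*(3⁴ + 11500) = 10928 - (-7288)*(81 + 11500) = 10928 - (-7288)*11581 = 10928 - 1*(-84402328) = 10928 + 84402328 = 84413256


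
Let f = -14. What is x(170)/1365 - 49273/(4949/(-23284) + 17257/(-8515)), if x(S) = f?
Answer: 211662122893406/9618975665 ≈ 22005.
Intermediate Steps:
x(S) = -14
x(170)/1365 - 49273/(4949/(-23284) + 17257/(-8515)) = -14/1365 - 49273/(4949/(-23284) + 17257/(-8515)) = -14*1/1365 - 49273/(4949*(-1/23284) + 17257*(-1/8515)) = -2/195 - 49273/(-4949/23284 - 17257/8515) = -2/195 - 49273/(-443952723/198263260) = -2/195 - 49273*(-198263260/443952723) = -2/195 + 9769025609980/443952723 = 211662122893406/9618975665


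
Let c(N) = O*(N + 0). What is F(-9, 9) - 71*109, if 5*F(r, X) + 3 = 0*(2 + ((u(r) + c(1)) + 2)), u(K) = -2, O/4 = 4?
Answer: -38698/5 ≈ -7739.6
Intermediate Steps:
O = 16 (O = 4*4 = 16)
c(N) = 16*N (c(N) = 16*(N + 0) = 16*N)
F(r, X) = -⅗ (F(r, X) = -⅗ + (0*(2 + ((-2 + 16*1) + 2)))/5 = -⅗ + (0*(2 + ((-2 + 16) + 2)))/5 = -⅗ + (0*(2 + (14 + 2)))/5 = -⅗ + (0*(2 + 16))/5 = -⅗ + (0*18)/5 = -⅗ + (⅕)*0 = -⅗ + 0 = -⅗)
F(-9, 9) - 71*109 = -⅗ - 71*109 = -⅗ - 7739 = -38698/5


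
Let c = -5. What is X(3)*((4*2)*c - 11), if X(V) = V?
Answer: -153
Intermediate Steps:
X(3)*((4*2)*c - 11) = 3*((4*2)*(-5) - 11) = 3*(8*(-5) - 11) = 3*(-40 - 11) = 3*(-51) = -153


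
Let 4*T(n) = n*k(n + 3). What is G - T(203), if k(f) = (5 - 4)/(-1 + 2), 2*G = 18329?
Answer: 36455/4 ≈ 9113.8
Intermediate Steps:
G = 18329/2 (G = (½)*18329 = 18329/2 ≈ 9164.5)
k(f) = 1 (k(f) = 1/1 = 1*1 = 1)
T(n) = n/4 (T(n) = (n*1)/4 = n/4)
G - T(203) = 18329/2 - 203/4 = 36455/4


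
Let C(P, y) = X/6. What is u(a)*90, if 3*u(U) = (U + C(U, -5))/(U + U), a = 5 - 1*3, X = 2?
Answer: 35/2 ≈ 17.500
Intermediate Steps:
C(P, y) = ⅓ (C(P, y) = 2/6 = 2*(⅙) = ⅓)
a = 2 (a = 5 - 3 = 2)
u(U) = (⅓ + U)/(6*U) (u(U) = ((U + ⅓)/(U + U))/3 = ((⅓ + U)/((2*U)))/3 = ((⅓ + U)*(1/(2*U)))/3 = ((⅓ + U)/(2*U))/3 = (⅓ + U)/(6*U))
u(a)*90 = ((1/18)*(1 + 3*2)/2)*90 = ((1/18)*(½)*(1 + 6))*90 = ((1/18)*(½)*7)*90 = (7/36)*90 = 35/2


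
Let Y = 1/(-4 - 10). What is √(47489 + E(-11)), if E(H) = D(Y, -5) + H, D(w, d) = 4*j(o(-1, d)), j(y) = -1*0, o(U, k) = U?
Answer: √47478 ≈ 217.89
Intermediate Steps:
Y = -1/14 (Y = 1/(-14) = -1/14 ≈ -0.071429)
j(y) = 0
D(w, d) = 0 (D(w, d) = 4*0 = 0)
E(H) = H (E(H) = 0 + H = H)
√(47489 + E(-11)) = √(47489 - 11) = √47478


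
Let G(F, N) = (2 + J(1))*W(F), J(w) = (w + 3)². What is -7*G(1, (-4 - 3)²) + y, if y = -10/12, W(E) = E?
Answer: -761/6 ≈ -126.83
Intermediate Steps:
J(w) = (3 + w)²
G(F, N) = 18*F (G(F, N) = (2 + (3 + 1)²)*F = (2 + 4²)*F = (2 + 16)*F = 18*F)
y = -⅚ (y = -10*1/12 = -⅚ ≈ -0.83333)
-7*G(1, (-4 - 3)²) + y = -126 - ⅚ = -761/6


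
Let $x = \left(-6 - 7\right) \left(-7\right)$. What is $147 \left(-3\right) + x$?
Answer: $-350$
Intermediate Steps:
$x = 91$ ($x = \left(-13\right) \left(-7\right) = 91$)
$147 \left(-3\right) + x = 147 \left(-3\right) + 91 = -441 + 91 = -350$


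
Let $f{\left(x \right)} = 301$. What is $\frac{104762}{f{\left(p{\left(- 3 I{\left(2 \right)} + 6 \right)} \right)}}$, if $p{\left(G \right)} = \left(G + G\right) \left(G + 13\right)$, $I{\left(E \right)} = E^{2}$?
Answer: $\frac{14966}{43} \approx 348.05$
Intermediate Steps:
$p{\left(G \right)} = 2 G \left(13 + G\right)$
$\frac{104762}{f{\left(p{\left(- 3 I{\left(2 \right)} + 6 \right)} \right)}} = \frac{104762}{301} = 104762 \cdot \frac{1}{301} = \frac{14966}{43}$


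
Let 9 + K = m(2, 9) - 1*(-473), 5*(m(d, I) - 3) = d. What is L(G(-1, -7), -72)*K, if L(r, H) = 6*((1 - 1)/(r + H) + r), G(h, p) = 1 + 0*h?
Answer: 14022/5 ≈ 2804.4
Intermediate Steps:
m(d, I) = 3 + d/5
G(h, p) = 1 (G(h, p) = 1 + 0 = 1)
L(r, H) = 6*r (L(r, H) = 6*(0/(H + r) + r) = 6*(0 + r) = 6*r)
K = 2337/5 (K = -9 + ((3 + (1/5)*2) - 1*(-473)) = -9 + ((3 + 2/5) + 473) = -9 + (17/5 + 473) = -9 + 2382/5 = 2337/5 ≈ 467.40)
L(G(-1, -7), -72)*K = (6*1)*(2337/5) = 6*(2337/5) = 14022/5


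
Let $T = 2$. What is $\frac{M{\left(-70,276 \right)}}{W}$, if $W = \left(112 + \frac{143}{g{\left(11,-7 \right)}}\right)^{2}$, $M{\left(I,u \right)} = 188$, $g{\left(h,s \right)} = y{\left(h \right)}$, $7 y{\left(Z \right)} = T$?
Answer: $\frac{752}{1500625} \approx 0.00050112$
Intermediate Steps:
$y{\left(Z \right)} = \frac{2}{7}$ ($y{\left(Z \right)} = \frac{1}{7} \cdot 2 = \frac{2}{7}$)
$g{\left(h,s \right)} = \frac{2}{7}$
$W = \frac{1500625}{4}$ ($W = \left(112 + \frac{143}{\frac{2}{7}}\right)^{2} = \left(112 + 143 \cdot \frac{7}{2}\right)^{2} = \left(112 + \frac{1001}{2}\right)^{2} = \left(\frac{1225}{2}\right)^{2} = \frac{1500625}{4} \approx 3.7516 \cdot 10^{5}$)
$\frac{M{\left(-70,276 \right)}}{W} = \frac{188}{\frac{1500625}{4}} = 188 \cdot \frac{4}{1500625} = \frac{752}{1500625}$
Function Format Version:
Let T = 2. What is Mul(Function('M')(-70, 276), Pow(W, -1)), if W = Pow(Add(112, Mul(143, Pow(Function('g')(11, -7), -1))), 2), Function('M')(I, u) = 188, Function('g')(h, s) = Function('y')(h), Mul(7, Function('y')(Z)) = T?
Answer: Rational(752, 1500625) ≈ 0.00050112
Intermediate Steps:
Function('y')(Z) = Rational(2, 7) (Function('y')(Z) = Mul(Rational(1, 7), 2) = Rational(2, 7))
Function('g')(h, s) = Rational(2, 7)
W = Rational(1500625, 4) (W = Pow(Add(112, Mul(143, Pow(Rational(2, 7), -1))), 2) = Pow(Add(112, Mul(143, Rational(7, 2))), 2) = Pow(Add(112, Rational(1001, 2)), 2) = Pow(Rational(1225, 2), 2) = Rational(1500625, 4) ≈ 3.7516e+5)
Mul(Function('M')(-70, 276), Pow(W, -1)) = Mul(188, Pow(Rational(1500625, 4), -1)) = Mul(188, Rational(4, 1500625)) = Rational(752, 1500625)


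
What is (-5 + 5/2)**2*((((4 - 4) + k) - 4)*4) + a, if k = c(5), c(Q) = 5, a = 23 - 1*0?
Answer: 48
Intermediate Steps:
a = 23 (a = 23 + 0 = 23)
k = 5
(-5 + 5/2)**2*((((4 - 4) + k) - 4)*4) + a = (-5 + 5/2)**2*((((4 - 4) + 5) - 4)*4) + 23 = (-5 + 5*(1/2))**2*(((0 + 5) - 4)*4) + 23 = (-5 + 5/2)**2*((5 - 4)*4) + 23 = (-5/2)**2*(1*4) + 23 = (25/4)*4 + 23 = 25 + 23 = 48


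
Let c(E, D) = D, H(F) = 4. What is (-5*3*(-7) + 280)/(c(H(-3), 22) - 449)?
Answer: -55/61 ≈ -0.90164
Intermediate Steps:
(-5*3*(-7) + 280)/(c(H(-3), 22) - 449) = (-5*3*(-7) + 280)/(22 - 449) = (-15*(-7) + 280)/(-427) = (105 + 280)*(-1/427) = 385*(-1/427) = -55/61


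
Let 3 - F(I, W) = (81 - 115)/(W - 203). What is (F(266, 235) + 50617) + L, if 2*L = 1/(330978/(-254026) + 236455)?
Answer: 12162294808195133/240261547408 ≈ 50621.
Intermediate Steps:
L = 127013/60065386852 (L = 1/(2*(330978/(-254026) + 236455)) = 1/(2*(330978*(-1/254026) + 236455)) = 1/(2*(-165489/127013 + 236455)) = 1/(2*(30032693426/127013)) = (½)*(127013/30032693426) = 127013/60065386852 ≈ 2.1146e-6)
F(I, W) = 3 + 34/(-203 + W) (F(I, W) = 3 - (81 - 115)/(W - 203) = 3 - (-34)/(-203 + W) = 3 + 34/(-203 + W))
(F(266, 235) + 50617) + L = ((-575 + 3*235)/(-203 + 235) + 50617) + 127013/60065386852 = ((-575 + 705)/32 + 50617) + 127013/60065386852 = ((1/32)*130 + 50617) + 127013/60065386852 = (65/16 + 50617) + 127013/60065386852 = 809937/16 + 127013/60065386852 = 12162294808195133/240261547408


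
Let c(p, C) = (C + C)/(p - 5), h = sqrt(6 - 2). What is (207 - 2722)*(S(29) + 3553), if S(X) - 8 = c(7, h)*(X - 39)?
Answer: -8905615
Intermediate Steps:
h = 2 (h = sqrt(4) = 2)
c(p, C) = 2*C/(-5 + p) (c(p, C) = (2*C)/(-5 + p) = 2*C/(-5 + p))
S(X) = -70 + 2*X (S(X) = 8 + (2*2/(-5 + 7))*(X - 39) = 8 + (2*2/2)*(-39 + X) = 8 + (2*2*(1/2))*(-39 + X) = 8 + 2*(-39 + X) = 8 + (-78 + 2*X) = -70 + 2*X)
(207 - 2722)*(S(29) + 3553) = (207 - 2722)*((-70 + 2*29) + 3553) = -2515*((-70 + 58) + 3553) = -2515*(-12 + 3553) = -2515*3541 = -8905615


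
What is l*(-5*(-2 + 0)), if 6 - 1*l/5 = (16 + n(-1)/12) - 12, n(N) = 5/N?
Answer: 725/6 ≈ 120.83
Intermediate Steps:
l = 145/12 (l = 30 - 5*((16 + (5/(-1))/12) - 12) = 30 - 5*((16 + (5*(-1))*(1/12)) - 12) = 30 - 5*((16 - 5*1/12) - 12) = 30 - 5*((16 - 5/12) - 12) = 30 - 5*(187/12 - 12) = 30 - 5*43/12 = 30 - 215/12 = 145/12 ≈ 12.083)
l*(-5*(-2 + 0)) = 145*(-5*(-2 + 0))/12 = 145*(-5*(-2))/12 = (145/12)*10 = 725/6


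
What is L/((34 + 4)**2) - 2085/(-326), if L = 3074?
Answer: 501608/58843 ≈ 8.5245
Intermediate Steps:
L/((34 + 4)**2) - 2085/(-326) = 3074/((34 + 4)**2) - 2085/(-326) = 3074/(38**2) - 2085*(-1/326) = 3074/1444 + 2085/326 = 3074*(1/1444) + 2085/326 = 1537/722 + 2085/326 = 501608/58843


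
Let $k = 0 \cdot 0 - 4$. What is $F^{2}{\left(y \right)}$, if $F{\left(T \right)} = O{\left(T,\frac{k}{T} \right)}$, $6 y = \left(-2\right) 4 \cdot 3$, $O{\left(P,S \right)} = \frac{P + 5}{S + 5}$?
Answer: $\frac{1}{36} \approx 0.027778$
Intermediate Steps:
$k = -4$ ($k = 0 - 4 = -4$)
$O{\left(P,S \right)} = \frac{5 + P}{5 + S}$
$y = -4$ ($y = \frac{\left(-2\right) 4 \cdot 3}{6} = \frac{\left(-8\right) 3}{6} = \frac{1}{6} \left(-24\right) = -4$)
$F{\left(T \right)} = \frac{5 + T}{5 - \frac{4}{T}}$
$F^{2}{\left(y \right)} = \left(- \frac{4 \left(5 - 4\right)}{-4 + 5 \left(-4\right)}\right)^{2} = \left(\left(-4\right) \frac{1}{-4 - 20} \cdot 1\right)^{2} = \left(\left(-4\right) \frac{1}{-24} \cdot 1\right)^{2} = \left(\left(-4\right) \left(- \frac{1}{24}\right) 1\right)^{2} = \left(\frac{1}{6}\right)^{2} = \frac{1}{36}$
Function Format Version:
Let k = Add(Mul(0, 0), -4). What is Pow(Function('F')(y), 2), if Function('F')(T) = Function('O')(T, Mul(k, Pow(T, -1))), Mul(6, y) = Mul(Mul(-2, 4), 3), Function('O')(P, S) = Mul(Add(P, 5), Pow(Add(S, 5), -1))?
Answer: Rational(1, 36) ≈ 0.027778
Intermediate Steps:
k = -4 (k = Add(0, -4) = -4)
Function('O')(P, S) = Mul(Pow(Add(5, S), -1), Add(5, P)) (Function('O')(P, S) = Mul(Add(5, P), Pow(Add(5, S), -1)) = Mul(Pow(Add(5, S), -1), Add(5, P)))
y = -4 (y = Mul(Rational(1, 6), Mul(Mul(-2, 4), 3)) = Mul(Rational(1, 6), Mul(-8, 3)) = Mul(Rational(1, 6), -24) = -4)
Function('F')(T) = Mul(Pow(Add(5, Mul(-4, Pow(T, -1))), -1), Add(5, T))
Pow(Function('F')(y), 2) = Pow(Mul(-4, Pow(Add(-4, Mul(5, -4)), -1), Add(5, -4)), 2) = Pow(Mul(-4, Pow(Add(-4, -20), -1), 1), 2) = Pow(Mul(-4, Pow(-24, -1), 1), 2) = Pow(Mul(-4, Rational(-1, 24), 1), 2) = Pow(Rational(1, 6), 2) = Rational(1, 36)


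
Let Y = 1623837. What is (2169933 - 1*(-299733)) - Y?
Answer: 845829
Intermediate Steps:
(2169933 - 1*(-299733)) - Y = (2169933 - 1*(-299733)) - 1*1623837 = (2169933 + 299733) - 1623837 = 2469666 - 1623837 = 845829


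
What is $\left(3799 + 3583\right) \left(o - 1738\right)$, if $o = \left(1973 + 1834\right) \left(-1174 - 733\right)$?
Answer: $-53605773434$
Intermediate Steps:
$o = -7259949$ ($o = 3807 \left(-1907\right) = -7259949$)
$\left(3799 + 3583\right) \left(o - 1738\right) = \left(3799 + 3583\right) \left(-7259949 - 1738\right) = 7382 \left(-7261687\right) = -53605773434$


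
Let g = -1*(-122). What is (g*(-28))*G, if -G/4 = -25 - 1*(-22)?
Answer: -40992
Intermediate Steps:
g = 122
G = 12 (G = -4*(-25 - 1*(-22)) = -4*(-25 + 22) = -4*(-3) = 12)
(g*(-28))*G = (122*(-28))*12 = -3416*12 = -40992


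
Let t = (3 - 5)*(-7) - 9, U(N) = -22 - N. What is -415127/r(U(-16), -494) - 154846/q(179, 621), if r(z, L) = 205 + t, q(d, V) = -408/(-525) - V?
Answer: -39366878953/22793190 ≈ -1727.1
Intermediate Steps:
t = 5 (t = -2*(-7) - 9 = 14 - 9 = 5)
q(d, V) = 136/175 - V (q(d, V) = -408*(-1/525) - V = 136/175 - V)
r(z, L) = 210 (r(z, L) = 205 + 5 = 210)
-415127/r(U(-16), -494) - 154846/q(179, 621) = -415127/210 - 154846/(136/175 - 1*621) = -415127*1/210 - 154846/(136/175 - 621) = -415127/210 - 154846/(-108539/175) = -415127/210 - 154846*(-175/108539) = -415127/210 + 27098050/108539 = -39366878953/22793190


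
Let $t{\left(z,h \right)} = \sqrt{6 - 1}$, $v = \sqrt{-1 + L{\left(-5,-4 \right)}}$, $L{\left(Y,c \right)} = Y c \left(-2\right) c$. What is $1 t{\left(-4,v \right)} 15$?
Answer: $15 \sqrt{5} \approx 33.541$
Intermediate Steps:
$L{\left(Y,c \right)} = - 2 Y c^{2}$ ($L{\left(Y,c \right)} = Y - 2 c c = Y \left(- 2 c^{2}\right) = - 2 Y c^{2}$)
$v = \sqrt{159}$ ($v = \sqrt{-1 - - 10 \left(-4\right)^{2}} = \sqrt{-1 - \left(-10\right) 16} = \sqrt{-1 + 160} = \sqrt{159} \approx 12.61$)
$t{\left(z,h \right)} = \sqrt{5}$
$1 t{\left(-4,v \right)} 15 = 1 \sqrt{5} \cdot 15 = \sqrt{5} \cdot 15 = 15 \sqrt{5}$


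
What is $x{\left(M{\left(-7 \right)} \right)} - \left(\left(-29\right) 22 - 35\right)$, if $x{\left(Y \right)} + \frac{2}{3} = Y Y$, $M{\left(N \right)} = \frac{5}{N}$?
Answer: $\frac{98908}{147} \approx 672.84$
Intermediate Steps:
$x{\left(Y \right)} = - \frac{2}{3} + Y^{2}$ ($x{\left(Y \right)} = - \frac{2}{3} + Y Y = - \frac{2}{3} + Y^{2}$)
$x{\left(M{\left(-7 \right)} \right)} - \left(\left(-29\right) 22 - 35\right) = \left(- \frac{2}{3} + \left(\frac{5}{-7}\right)^{2}\right) - \left(\left(-29\right) 22 - 35\right) = \left(- \frac{2}{3} + \left(5 \left(- \frac{1}{7}\right)\right)^{2}\right) - \left(-638 - 35\right) = \left(- \frac{2}{3} + \left(- \frac{5}{7}\right)^{2}\right) - -673 = \left(- \frac{2}{3} + \frac{25}{49}\right) + 673 = - \frac{23}{147} + 673 = \frac{98908}{147}$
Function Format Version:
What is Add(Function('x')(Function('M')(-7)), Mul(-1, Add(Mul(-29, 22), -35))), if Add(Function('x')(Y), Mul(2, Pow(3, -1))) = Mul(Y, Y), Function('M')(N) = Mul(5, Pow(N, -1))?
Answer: Rational(98908, 147) ≈ 672.84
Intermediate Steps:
Function('x')(Y) = Add(Rational(-2, 3), Pow(Y, 2)) (Function('x')(Y) = Add(Rational(-2, 3), Mul(Y, Y)) = Add(Rational(-2, 3), Pow(Y, 2)))
Add(Function('x')(Function('M')(-7)), Mul(-1, Add(Mul(-29, 22), -35))) = Add(Add(Rational(-2, 3), Pow(Mul(5, Pow(-7, -1)), 2)), Mul(-1, Add(Mul(-29, 22), -35))) = Add(Add(Rational(-2, 3), Pow(Mul(5, Rational(-1, 7)), 2)), Mul(-1, Add(-638, -35))) = Add(Add(Rational(-2, 3), Pow(Rational(-5, 7), 2)), Mul(-1, -673)) = Add(Add(Rational(-2, 3), Rational(25, 49)), 673) = Add(Rational(-23, 147), 673) = Rational(98908, 147)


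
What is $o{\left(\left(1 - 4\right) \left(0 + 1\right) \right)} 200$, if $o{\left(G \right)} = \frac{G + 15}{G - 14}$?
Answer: $- \frac{2400}{17} \approx -141.18$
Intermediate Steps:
$o{\left(G \right)} = \frac{15 + G}{-14 + G}$
$o{\left(\left(1 - 4\right) \left(0 + 1\right) \right)} 200 = \frac{15 + \left(1 - 4\right) \left(0 + 1\right)}{-14 + \left(1 - 4\right) \left(0 + 1\right)} 200 = \frac{15 - 3}{-14 - 3} \cdot 200 = \frac{1}{-17} \cdot 12 \cdot 200 = \left(- \frac{1}{17}\right) 12 \cdot 200 = \left(- \frac{12}{17}\right) 200 = - \frac{2400}{17}$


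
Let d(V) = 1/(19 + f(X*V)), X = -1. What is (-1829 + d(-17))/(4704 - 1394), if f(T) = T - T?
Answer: -3475/6289 ≈ -0.55255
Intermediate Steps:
f(T) = 0
d(V) = 1/19 (d(V) = 1/(19 + 0) = 1/19)
(-1829 + d(-17))/(4704 - 1394) = (-1829 + 1/19)/(4704 - 1394) = -34750/19/3310 = -34750/19*1/3310 = -3475/6289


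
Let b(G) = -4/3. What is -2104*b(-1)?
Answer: 8416/3 ≈ 2805.3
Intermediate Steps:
b(G) = -4/3 (b(G) = -4*⅓ = -4/3)
-2104*b(-1) = -2104*(-4/3) = 8416/3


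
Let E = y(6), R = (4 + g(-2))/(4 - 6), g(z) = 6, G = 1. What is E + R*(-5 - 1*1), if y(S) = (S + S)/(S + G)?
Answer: 222/7 ≈ 31.714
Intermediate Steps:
R = -5 (R = (4 + 6)/(4 - 6) = 10/(-2) = 10*(-1/2) = -5)
y(S) = 2*S/(1 + S) (y(S) = (S + S)/(S + 1) = (2*S)/(1 + S) = 2*S/(1 + S))
E = 12/7 (E = 2*6/(1 + 6) = 2*6/7 = 2*6*(1/7) = 12/7 ≈ 1.7143)
E + R*(-5 - 1*1) = 12/7 - 5*(-5 - 1*1) = 12/7 - 5*(-5 - 1) = 12/7 - 5*(-6) = 12/7 + 30 = 222/7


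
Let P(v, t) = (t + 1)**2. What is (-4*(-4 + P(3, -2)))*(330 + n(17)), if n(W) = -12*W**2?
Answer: -37656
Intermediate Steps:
P(v, t) = (1 + t)**2
(-4*(-4 + P(3, -2)))*(330 + n(17)) = (-4*(-4 + (1 - 2)**2))*(330 - 12*17**2) = (-4*(-4 + (-1)**2))*(330 - 12*289) = (-4*(-4 + 1))*(330 - 3468) = -4*(-3)*(-3138) = 12*(-3138) = -37656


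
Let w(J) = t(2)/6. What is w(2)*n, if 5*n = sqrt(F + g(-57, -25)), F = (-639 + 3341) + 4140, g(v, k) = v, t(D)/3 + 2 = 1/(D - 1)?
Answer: -sqrt(6785)/10 ≈ -8.2371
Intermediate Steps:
t(D) = -6 + 3/(-1 + D) (t(D) = -6 + 3/(D - 1) = -6 + 3/(-1 + D))
F = 6842 (F = 2702 + 4140 = 6842)
w(J) = -1/2 (w(J) = (3*(3 - 2*2)/(-1 + 2))/6 = (3*(3 - 4)/1)*(1/6) = (3*1*(-1))*(1/6) = -3*1/6 = -1/2)
n = sqrt(6785)/5 (n = sqrt(6842 - 57)/5 = sqrt(6785)/5 ≈ 16.474)
w(2)*n = -sqrt(6785)/10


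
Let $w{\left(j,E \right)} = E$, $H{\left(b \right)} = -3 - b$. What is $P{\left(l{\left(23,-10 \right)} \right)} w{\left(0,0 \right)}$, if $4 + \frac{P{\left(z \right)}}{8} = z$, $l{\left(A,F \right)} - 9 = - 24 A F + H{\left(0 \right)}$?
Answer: $0$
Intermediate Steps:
$l{\left(A,F \right)} = 6 - 24 A F$ ($l{\left(A,F \right)} = 9 + \left(- 24 A F - 3\right) = 9 - \left(3 + 24 A F\right) = 6 - 24 A F$)
$P{\left(z \right)} = -32 + 8 z$
$P{\left(l{\left(23,-10 \right)} \right)} w{\left(0,0 \right)} = \left(-32 + 8 \left(6 - 552 \left(-10\right)\right)\right) 0 = \left(-32 + 8 \left(6 + 5520\right)\right) 0 = \left(-32 + 8 \cdot 5526\right) 0 = \left(-32 + 44208\right) 0 = 44176 \cdot 0 = 0$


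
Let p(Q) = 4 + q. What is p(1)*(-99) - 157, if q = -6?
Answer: 41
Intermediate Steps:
p(Q) = -2 (p(Q) = 4 - 6 = -2)
p(1)*(-99) - 157 = -2*(-99) - 157 = 198 - 157 = 41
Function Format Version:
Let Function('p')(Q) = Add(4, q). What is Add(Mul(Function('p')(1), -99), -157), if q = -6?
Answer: 41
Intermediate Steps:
Function('p')(Q) = -2 (Function('p')(Q) = Add(4, -6) = -2)
Add(Mul(Function('p')(1), -99), -157) = Add(Mul(-2, -99), -157) = Add(198, -157) = 41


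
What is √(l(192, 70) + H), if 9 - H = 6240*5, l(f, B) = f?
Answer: I*√30999 ≈ 176.07*I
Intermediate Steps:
H = -31191 (H = 9 - 6240*5 = 9 - 1*31200 = 9 - 31200 = -31191)
√(l(192, 70) + H) = √(192 - 31191) = √(-30999) = I*√30999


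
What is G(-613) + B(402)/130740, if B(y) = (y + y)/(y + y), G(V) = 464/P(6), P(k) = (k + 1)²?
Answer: 60663409/6406260 ≈ 9.4694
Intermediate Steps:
P(k) = (1 + k)²
G(V) = 464/49 (G(V) = 464/((1 + 6)²) = 464/(7²) = 464/49)
B(y) = 1 (B(y) = (2*y)/((2*y)) = (2*y)*(1/(2*y)) = 1)
G(-613) + B(402)/130740 = 464/49 + 1/130740 = 60663409/6406260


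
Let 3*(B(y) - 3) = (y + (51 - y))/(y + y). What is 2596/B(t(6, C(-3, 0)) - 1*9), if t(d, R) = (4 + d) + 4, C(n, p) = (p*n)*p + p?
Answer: 25960/47 ≈ 552.34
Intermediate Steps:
C(n, p) = p + n*p² (C(n, p) = (n*p)*p + p = n*p² + p = p + n*p²)
t(d, R) = 8 + d
B(y) = 3 + 17/(2*y) (B(y) = 3 + ((y + (51 - y))/(y + y))/3 = 3 + (51/((2*y)))/3 = 3 + (51*(1/(2*y)))/3 = 3 + (51/(2*y))/3 = 3 + 17/(2*y))
2596/B(t(6, C(-3, 0)) - 1*9) = 2596/(3 + 17/(2*((8 + 6) - 1*9))) = 2596/(3 + 17/(2*(14 - 9))) = 2596/(3 + (17/2)/5) = 2596/(3 + (17/2)*(⅕)) = 2596/(3 + 17/10) = 2596/(47/10) = 2596*(10/47) = 25960/47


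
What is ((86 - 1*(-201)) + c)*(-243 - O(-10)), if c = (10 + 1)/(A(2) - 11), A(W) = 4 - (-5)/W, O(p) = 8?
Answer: -642811/9 ≈ -71424.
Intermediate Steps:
A(W) = 4 + 5/W
c = -22/9 (c = (10 + 1)/((4 + 5/2) - 11) = 11/((4 + 5*(½)) - 11) = 11/((4 + 5/2) - 11) = 11/(13/2 - 11) = 11/(-9/2) = 11*(-2/9) = -22/9 ≈ -2.4444)
((86 - 1*(-201)) + c)*(-243 - O(-10)) = ((86 - 1*(-201)) - 22/9)*(-243 - 1*8) = ((86 + 201) - 22/9)*(-243 - 8) = (287 - 22/9)*(-251) = (2561/9)*(-251) = -642811/9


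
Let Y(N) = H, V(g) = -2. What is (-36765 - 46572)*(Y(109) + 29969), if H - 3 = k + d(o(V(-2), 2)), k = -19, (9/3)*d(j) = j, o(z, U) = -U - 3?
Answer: -2496054266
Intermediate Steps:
o(z, U) = -3 - U
d(j) = j/3
H = -53/3 (H = 3 + (-19 + (-3 - 1*2)/3) = 3 + (-19 + (-3 - 2)/3) = 3 + (-19 + (⅓)*(-5)) = 3 + (-19 - 5/3) = 3 - 62/3 = -53/3 ≈ -17.667)
Y(N) = -53/3
(-36765 - 46572)*(Y(109) + 29969) = (-36765 - 46572)*(-53/3 + 29969) = -83337*89854/3 = -2496054266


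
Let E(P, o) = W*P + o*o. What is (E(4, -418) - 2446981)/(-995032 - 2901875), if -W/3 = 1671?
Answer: 764103/1298969 ≈ 0.58824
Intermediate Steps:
W = -5013 (W = -3*1671 = -5013)
E(P, o) = o² - 5013*P (E(P, o) = -5013*P + o*o = -5013*P + o² = o² - 5013*P)
(E(4, -418) - 2446981)/(-995032 - 2901875) = (((-418)² - 5013*4) - 2446981)/(-995032 - 2901875) = ((174724 - 20052) - 2446981)/(-3896907) = (154672 - 2446981)*(-1/3896907) = -2292309*(-1/3896907) = 764103/1298969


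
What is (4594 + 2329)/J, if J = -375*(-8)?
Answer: 6923/3000 ≈ 2.3077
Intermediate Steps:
J = 3000
(4594 + 2329)/J = (4594 + 2329)/3000 = 6923*(1/3000) = 6923/3000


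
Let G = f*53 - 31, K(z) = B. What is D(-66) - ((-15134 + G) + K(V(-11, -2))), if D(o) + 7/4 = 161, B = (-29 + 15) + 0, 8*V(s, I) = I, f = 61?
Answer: 48421/4 ≈ 12105.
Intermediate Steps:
V(s, I) = I/8
B = -14 (B = -14 + 0 = -14)
K(z) = -14
D(o) = 637/4 (D(o) = -7/4 + 161 = 637/4)
G = 3202 (G = 61*53 - 31 = 3233 - 31 = 3202)
D(-66) - ((-15134 + G) + K(V(-11, -2))) = 637/4 - ((-15134 + 3202) - 14) = 637/4 - (-11932 - 14) = 637/4 - 1*(-11946) = 637/4 + 11946 = 48421/4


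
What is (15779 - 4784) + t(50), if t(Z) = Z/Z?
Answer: 10996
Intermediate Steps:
t(Z) = 1
(15779 - 4784) + t(50) = (15779 - 4784) + 1 = 10995 + 1 = 10996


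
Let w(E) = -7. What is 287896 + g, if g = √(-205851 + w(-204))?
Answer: 287896 + I*√205858 ≈ 2.879e+5 + 453.72*I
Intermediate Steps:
g = I*√205858 (g = √(-205851 - 7) = √(-205858) = I*√205858 ≈ 453.72*I)
287896 + g = 287896 + I*√205858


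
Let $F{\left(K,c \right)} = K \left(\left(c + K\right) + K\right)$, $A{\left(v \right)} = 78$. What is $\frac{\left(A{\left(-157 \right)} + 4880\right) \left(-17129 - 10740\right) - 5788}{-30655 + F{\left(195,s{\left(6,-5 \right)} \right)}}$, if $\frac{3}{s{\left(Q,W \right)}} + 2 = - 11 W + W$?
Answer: $- \frac{442176928}{145303} \approx -3043.1$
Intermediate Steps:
$s{\left(Q,W \right)} = \frac{3}{-2 - 10 W}$ ($s{\left(Q,W \right)} = \frac{3}{-2 + \left(- 11 W + W\right)} = \frac{3}{-2 - 10 W}$)
$F{\left(K,c \right)} = K \left(c + 2 K\right)$ ($F{\left(K,c \right)} = K \left(\left(K + c\right) + K\right) = K \left(c + 2 K\right)$)
$\frac{\left(A{\left(-157 \right)} + 4880\right) \left(-17129 - 10740\right) - 5788}{-30655 + F{\left(195,s{\left(6,-5 \right)} \right)}} = \frac{\left(78 + 4880\right) \left(-17129 - 10740\right) - 5788}{-30655 + 195 \left(- \frac{3}{2 + 10 \left(-5\right)} + 2 \cdot 195\right)} = \frac{4958 \left(-27869\right) - 5788}{-30655 + 195 \left(- \frac{3}{2 - 50} + 390\right)} = \frac{-138174502 - 5788}{-30655 + 195 \left(- \frac{3}{-48} + 390\right)} = - \frac{138180290}{-30655 + 195 \left(\left(-3\right) \left(- \frac{1}{48}\right) + 390\right)} = - \frac{138180290}{-30655 + 195 \left(\frac{1}{16} + 390\right)} = - \frac{138180290}{-30655 + 195 \cdot \frac{6241}{16}} = - \frac{138180290}{-30655 + \frac{1216995}{16}} = - \frac{138180290}{\frac{726515}{16}} = \left(-138180290\right) \frac{16}{726515} = - \frac{442176928}{145303}$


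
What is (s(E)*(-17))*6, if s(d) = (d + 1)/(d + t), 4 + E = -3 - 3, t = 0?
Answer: -459/5 ≈ -91.800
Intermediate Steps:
E = -10 (E = -4 + (-3 - 3) = -4 - 6 = -10)
s(d) = (1 + d)/d (s(d) = (d + 1)/(d + 0) = (1 + d)/d)
(s(E)*(-17))*6 = (((1 - 10)/(-10))*(-17))*6 = (-⅒*(-9)*(-17))*6 = ((9/10)*(-17))*6 = -153/10*6 = -459/5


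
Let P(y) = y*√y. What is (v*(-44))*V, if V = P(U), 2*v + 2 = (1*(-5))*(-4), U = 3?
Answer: -1188*√3 ≈ -2057.7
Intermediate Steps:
v = 9 (v = -1 + ((1*(-5))*(-4))/2 = -1 + (-5*(-4))/2 = -1 + (½)*20 = -1 + 10 = 9)
P(y) = y^(3/2)
V = 3*√3 (V = 3^(3/2) = 3*√3 ≈ 5.1962)
(v*(-44))*V = (9*(-44))*(3*√3) = -1188*√3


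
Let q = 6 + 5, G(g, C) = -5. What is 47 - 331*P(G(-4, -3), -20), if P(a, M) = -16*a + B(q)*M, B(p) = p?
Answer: 46387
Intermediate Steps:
q = 11
P(a, M) = -16*a + 11*M
47 - 331*P(G(-4, -3), -20) = 47 - 331*(-16*(-5) + 11*(-20)) = 47 - 331*(80 - 220) = 47 - 331*(-140) = 47 + 46340 = 46387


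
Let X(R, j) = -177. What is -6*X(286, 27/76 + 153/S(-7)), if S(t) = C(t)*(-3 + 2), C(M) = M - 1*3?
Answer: 1062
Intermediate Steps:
C(M) = -3 + M (C(M) = M - 3 = -3 + M)
S(t) = 3 - t (S(t) = (-3 + t)*(-3 + 2) = (-3 + t)*(-1) = 3 - t)
-6*X(286, 27/76 + 153/S(-7)) = -6*(-177) = 1062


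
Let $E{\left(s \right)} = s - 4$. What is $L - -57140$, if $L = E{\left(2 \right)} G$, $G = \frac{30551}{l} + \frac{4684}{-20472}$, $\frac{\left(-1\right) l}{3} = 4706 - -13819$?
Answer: $\frac{2708822654281}{47405475} \approx 57142.0$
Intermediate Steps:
$l = -55575$ ($l = - 3 \left(4706 - -13819\right) = - 3 \left(4706 + 13819\right) = \left(-3\right) 18525 = -55575$)
$E{\left(s \right)} = -4 + s$
$G = - \frac{73812781}{94810950}$ ($G = \frac{30551}{-55575} + \frac{4684}{-20472} = 30551 \left(- \frac{1}{55575}\right) + 4684 \left(- \frac{1}{20472}\right) = - \frac{30551}{55575} - \frac{1171}{5118} = - \frac{73812781}{94810950} \approx -0.77853$)
$L = \frac{73812781}{47405475}$ ($L = \left(-4 + 2\right) \left(- \frac{73812781}{94810950}\right) = \left(-2\right) \left(- \frac{73812781}{94810950}\right) = \frac{73812781}{47405475} \approx 1.5571$)
$L - -57140 = \frac{73812781}{47405475} - -57140 = \frac{73812781}{47405475} + 57140 = \frac{2708822654281}{47405475}$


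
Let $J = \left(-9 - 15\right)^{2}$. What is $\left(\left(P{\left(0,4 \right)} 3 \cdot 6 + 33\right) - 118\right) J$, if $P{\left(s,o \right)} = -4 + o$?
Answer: $-48960$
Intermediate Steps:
$J = 576$ ($J = \left(-24\right)^{2} = 576$)
$\left(\left(P{\left(0,4 \right)} 3 \cdot 6 + 33\right) - 118\right) J = \left(\left(\left(-4 + 4\right) 3 \cdot 6 + 33\right) - 118\right) 576 = \left(\left(0 \cdot 3 \cdot 6 + 33\right) - 118\right) 576 = \left(\left(0 \cdot 6 + 33\right) - 118\right) 576 = \left(\left(0 + 33\right) - 118\right) 576 = \left(33 - 118\right) 576 = \left(-85\right) 576 = -48960$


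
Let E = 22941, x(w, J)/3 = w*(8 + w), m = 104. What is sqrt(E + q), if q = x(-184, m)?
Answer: sqrt(120093) ≈ 346.54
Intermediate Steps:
x(w, J) = 3*w*(8 + w) (x(w, J) = 3*(w*(8 + w)) = 3*w*(8 + w))
q = 97152 (q = 3*(-184)*(8 - 184) = 3*(-184)*(-176) = 97152)
sqrt(E + q) = sqrt(22941 + 97152) = sqrt(120093)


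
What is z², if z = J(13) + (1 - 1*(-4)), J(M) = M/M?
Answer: 36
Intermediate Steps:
J(M) = 1
z = 6 (z = 1 + (1 - 1*(-4)) = 1 + (1 + 4) = 1 + 5 = 6)
z² = 6² = 36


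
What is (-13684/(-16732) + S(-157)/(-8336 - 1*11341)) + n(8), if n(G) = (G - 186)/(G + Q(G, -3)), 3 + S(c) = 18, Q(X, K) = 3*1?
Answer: -4637069202/301799267 ≈ -15.365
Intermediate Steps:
Q(X, K) = 3
S(c) = 15 (S(c) = -3 + 18 = 15)
n(G) = (-186 + G)/(3 + G) (n(G) = (G - 186)/(G + 3) = (-186 + G)/(3 + G))
(-13684/(-16732) + S(-157)/(-8336 - 1*11341)) + n(8) = (-13684/(-16732) + 15/(-8336 - 1*11341)) + (-186 + 8)/(3 + 8) = (-13684*(-1/16732) + 15/(-8336 - 11341)) - 178/11 = (3421/4183 + 15/(-19677)) + (1/11)*(-178) = (3421/4183 + 15*(-1/19677)) - 178/11 = (3421/4183 - 5/6559) - 178/11 = 22417424/27436297 - 178/11 = -4637069202/301799267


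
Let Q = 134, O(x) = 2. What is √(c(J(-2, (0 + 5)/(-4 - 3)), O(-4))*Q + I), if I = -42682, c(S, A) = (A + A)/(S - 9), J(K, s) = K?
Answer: I*√5170418/11 ≈ 206.71*I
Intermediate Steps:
c(S, A) = 2*A/(-9 + S) (c(S, A) = (2*A)/(-9 + S) = 2*A/(-9 + S))
√(c(J(-2, (0 + 5)/(-4 - 3)), O(-4))*Q + I) = √((2*2/(-9 - 2))*134 - 42682) = √((2*2/(-11))*134 - 42682) = √((2*2*(-1/11))*134 - 42682) = √(-4/11*134 - 42682) = √(-536/11 - 42682) = √(-470038/11) = I*√5170418/11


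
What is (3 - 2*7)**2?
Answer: 121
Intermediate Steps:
(3 - 2*7)**2 = (3 - 14)**2 = (-11)**2 = 121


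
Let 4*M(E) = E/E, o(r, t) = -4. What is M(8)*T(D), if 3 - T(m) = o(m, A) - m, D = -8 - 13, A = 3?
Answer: -7/2 ≈ -3.5000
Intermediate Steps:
D = -21
T(m) = 7 + m (T(m) = 3 - (-4 - m) = 3 + (4 + m) = 7 + m)
M(E) = ¼ (M(E) = (E/E)/4 = (¼)*1 = ¼)
M(8)*T(D) = (7 - 21)/4 = (¼)*(-14) = -7/2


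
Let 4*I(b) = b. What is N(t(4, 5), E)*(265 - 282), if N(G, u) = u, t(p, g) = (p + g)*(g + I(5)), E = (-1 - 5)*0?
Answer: 0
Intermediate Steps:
I(b) = b/4
E = 0 (E = -6*0 = 0)
t(p, g) = (5/4 + g)*(g + p) (t(p, g) = (p + g)*(g + (1/4)*5) = (g + p)*(g + 5/4) = (g + p)*(5/4 + g) = (5/4 + g)*(g + p))
N(t(4, 5), E)*(265 - 282) = 0*(265 - 282) = 0*(-17) = 0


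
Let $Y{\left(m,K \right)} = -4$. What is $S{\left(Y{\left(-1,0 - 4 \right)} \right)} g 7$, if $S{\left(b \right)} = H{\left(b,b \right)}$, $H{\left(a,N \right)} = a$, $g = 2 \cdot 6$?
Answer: $-336$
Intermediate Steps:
$g = 12$
$S{\left(b \right)} = b$
$S{\left(Y{\left(-1,0 - 4 \right)} \right)} g 7 = \left(-4\right) 12 \cdot 7 = \left(-48\right) 7 = -336$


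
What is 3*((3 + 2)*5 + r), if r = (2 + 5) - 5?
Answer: 81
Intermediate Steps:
r = 2 (r = 7 - 5 = 2)
3*((3 + 2)*5 + r) = 3*((3 + 2)*5 + 2) = 3*(5*5 + 2) = 3*(25 + 2) = 3*27 = 81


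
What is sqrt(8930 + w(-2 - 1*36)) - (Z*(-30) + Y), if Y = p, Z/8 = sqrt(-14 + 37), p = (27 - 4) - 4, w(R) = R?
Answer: -19 + 6*sqrt(247) + 240*sqrt(23) ≈ 1226.3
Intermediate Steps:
p = 19 (p = 23 - 4 = 19)
Z = 8*sqrt(23) (Z = 8*sqrt(-14 + 37) = 8*sqrt(23) ≈ 38.367)
Y = 19
sqrt(8930 + w(-2 - 1*36)) - (Z*(-30) + Y) = sqrt(8930 + (-2 - 1*36)) - ((8*sqrt(23))*(-30) + 19) = sqrt(8930 + (-2 - 36)) - (-240*sqrt(23) + 19) = sqrt(8930 - 38) - (19 - 240*sqrt(23)) = sqrt(8892) + (-19 + 240*sqrt(23)) = 6*sqrt(247) + (-19 + 240*sqrt(23)) = -19 + 6*sqrt(247) + 240*sqrt(23)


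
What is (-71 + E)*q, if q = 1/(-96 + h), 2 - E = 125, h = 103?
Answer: -194/7 ≈ -27.714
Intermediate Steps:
E = -123 (E = 2 - 1*125 = 2 - 125 = -123)
q = 1/7 (q = 1/(-96 + 103) = 1/7 ≈ 0.14286)
(-71 + E)*q = (-71 - 123)*(1/7) = -194*1/7 = -194/7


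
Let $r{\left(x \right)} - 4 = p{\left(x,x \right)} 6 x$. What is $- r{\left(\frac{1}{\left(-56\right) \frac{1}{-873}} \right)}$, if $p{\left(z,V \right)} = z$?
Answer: $- \frac{2292659}{1568} \approx -1462.2$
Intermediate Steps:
$r{\left(x \right)} = 4 + 6 x^{2}$ ($r{\left(x \right)} = 4 + x 6 x = 4 + 6 x x = 4 + 6 x^{2}$)
$- r{\left(\frac{1}{\left(-56\right) \frac{1}{-873}} \right)} = - (4 + 6 \left(\frac{1}{\left(-56\right) \frac{1}{-873}}\right)^{2}) = - (4 + 6 \left(\frac{1}{\left(-56\right) \left(- \frac{1}{873}\right)}\right)^{2}) = - (4 + 6 \left(\frac{1}{\frac{56}{873}}\right)^{2}) = - (4 + 6 \left(\frac{873}{56}\right)^{2}) = - (4 + 6 \cdot \frac{762129}{3136}) = - (4 + \frac{2286387}{1568}) = \left(-1\right) \frac{2292659}{1568} = - \frac{2292659}{1568}$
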